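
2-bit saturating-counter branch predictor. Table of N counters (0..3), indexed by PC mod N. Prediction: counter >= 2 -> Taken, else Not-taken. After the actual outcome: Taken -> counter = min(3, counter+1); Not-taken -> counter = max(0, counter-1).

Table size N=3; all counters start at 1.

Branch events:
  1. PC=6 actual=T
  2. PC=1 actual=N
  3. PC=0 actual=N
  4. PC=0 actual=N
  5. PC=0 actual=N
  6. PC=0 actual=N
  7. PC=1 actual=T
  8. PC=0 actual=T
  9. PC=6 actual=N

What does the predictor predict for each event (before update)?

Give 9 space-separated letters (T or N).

Answer: N N T N N N N N N

Derivation:
Ev 1: PC=6 idx=0 pred=N actual=T -> ctr[0]=2
Ev 2: PC=1 idx=1 pred=N actual=N -> ctr[1]=0
Ev 3: PC=0 idx=0 pred=T actual=N -> ctr[0]=1
Ev 4: PC=0 idx=0 pred=N actual=N -> ctr[0]=0
Ev 5: PC=0 idx=0 pred=N actual=N -> ctr[0]=0
Ev 6: PC=0 idx=0 pred=N actual=N -> ctr[0]=0
Ev 7: PC=1 idx=1 pred=N actual=T -> ctr[1]=1
Ev 8: PC=0 idx=0 pred=N actual=T -> ctr[0]=1
Ev 9: PC=6 idx=0 pred=N actual=N -> ctr[0]=0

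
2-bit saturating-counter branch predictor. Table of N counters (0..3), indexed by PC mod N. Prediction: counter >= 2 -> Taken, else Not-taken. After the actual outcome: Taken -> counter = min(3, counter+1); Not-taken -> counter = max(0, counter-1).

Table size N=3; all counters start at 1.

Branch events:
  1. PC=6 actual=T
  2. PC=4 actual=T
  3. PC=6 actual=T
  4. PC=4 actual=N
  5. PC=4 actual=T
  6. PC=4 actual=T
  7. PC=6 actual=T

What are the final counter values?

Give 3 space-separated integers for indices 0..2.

Answer: 3 3 1

Derivation:
Ev 1: PC=6 idx=0 pred=N actual=T -> ctr[0]=2
Ev 2: PC=4 idx=1 pred=N actual=T -> ctr[1]=2
Ev 3: PC=6 idx=0 pred=T actual=T -> ctr[0]=3
Ev 4: PC=4 idx=1 pred=T actual=N -> ctr[1]=1
Ev 5: PC=4 idx=1 pred=N actual=T -> ctr[1]=2
Ev 6: PC=4 idx=1 pred=T actual=T -> ctr[1]=3
Ev 7: PC=6 idx=0 pred=T actual=T -> ctr[0]=3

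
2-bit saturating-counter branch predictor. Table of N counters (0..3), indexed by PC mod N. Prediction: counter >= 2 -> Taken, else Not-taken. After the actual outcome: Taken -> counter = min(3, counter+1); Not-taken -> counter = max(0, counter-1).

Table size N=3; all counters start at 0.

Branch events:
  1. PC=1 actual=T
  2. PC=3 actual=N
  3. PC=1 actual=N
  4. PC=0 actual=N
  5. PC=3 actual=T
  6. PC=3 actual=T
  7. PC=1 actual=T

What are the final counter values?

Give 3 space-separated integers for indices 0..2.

Answer: 2 1 0

Derivation:
Ev 1: PC=1 idx=1 pred=N actual=T -> ctr[1]=1
Ev 2: PC=3 idx=0 pred=N actual=N -> ctr[0]=0
Ev 3: PC=1 idx=1 pred=N actual=N -> ctr[1]=0
Ev 4: PC=0 idx=0 pred=N actual=N -> ctr[0]=0
Ev 5: PC=3 idx=0 pred=N actual=T -> ctr[0]=1
Ev 6: PC=3 idx=0 pred=N actual=T -> ctr[0]=2
Ev 7: PC=1 idx=1 pred=N actual=T -> ctr[1]=1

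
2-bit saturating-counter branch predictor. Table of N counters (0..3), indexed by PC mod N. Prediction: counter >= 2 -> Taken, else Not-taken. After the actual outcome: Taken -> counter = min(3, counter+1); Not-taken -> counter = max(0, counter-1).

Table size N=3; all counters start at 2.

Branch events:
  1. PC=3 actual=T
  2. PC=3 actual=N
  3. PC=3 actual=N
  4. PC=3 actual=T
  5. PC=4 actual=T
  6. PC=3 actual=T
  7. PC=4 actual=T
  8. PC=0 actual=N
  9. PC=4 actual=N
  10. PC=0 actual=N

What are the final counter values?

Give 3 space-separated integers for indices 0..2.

Answer: 1 2 2

Derivation:
Ev 1: PC=3 idx=0 pred=T actual=T -> ctr[0]=3
Ev 2: PC=3 idx=0 pred=T actual=N -> ctr[0]=2
Ev 3: PC=3 idx=0 pred=T actual=N -> ctr[0]=1
Ev 4: PC=3 idx=0 pred=N actual=T -> ctr[0]=2
Ev 5: PC=4 idx=1 pred=T actual=T -> ctr[1]=3
Ev 6: PC=3 idx=0 pred=T actual=T -> ctr[0]=3
Ev 7: PC=4 idx=1 pred=T actual=T -> ctr[1]=3
Ev 8: PC=0 idx=0 pred=T actual=N -> ctr[0]=2
Ev 9: PC=4 idx=1 pred=T actual=N -> ctr[1]=2
Ev 10: PC=0 idx=0 pred=T actual=N -> ctr[0]=1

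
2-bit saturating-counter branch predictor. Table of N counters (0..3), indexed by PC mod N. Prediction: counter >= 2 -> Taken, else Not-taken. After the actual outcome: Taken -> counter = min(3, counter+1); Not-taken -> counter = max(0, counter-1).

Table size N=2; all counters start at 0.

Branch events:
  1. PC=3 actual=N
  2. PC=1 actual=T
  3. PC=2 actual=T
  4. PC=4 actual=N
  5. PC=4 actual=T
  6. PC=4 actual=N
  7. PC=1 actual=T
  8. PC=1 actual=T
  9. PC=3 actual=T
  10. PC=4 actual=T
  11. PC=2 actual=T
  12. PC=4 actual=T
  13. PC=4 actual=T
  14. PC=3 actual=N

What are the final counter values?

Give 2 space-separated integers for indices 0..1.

Ev 1: PC=3 idx=1 pred=N actual=N -> ctr[1]=0
Ev 2: PC=1 idx=1 pred=N actual=T -> ctr[1]=1
Ev 3: PC=2 idx=0 pred=N actual=T -> ctr[0]=1
Ev 4: PC=4 idx=0 pred=N actual=N -> ctr[0]=0
Ev 5: PC=4 idx=0 pred=N actual=T -> ctr[0]=1
Ev 6: PC=4 idx=0 pred=N actual=N -> ctr[0]=0
Ev 7: PC=1 idx=1 pred=N actual=T -> ctr[1]=2
Ev 8: PC=1 idx=1 pred=T actual=T -> ctr[1]=3
Ev 9: PC=3 idx=1 pred=T actual=T -> ctr[1]=3
Ev 10: PC=4 idx=0 pred=N actual=T -> ctr[0]=1
Ev 11: PC=2 idx=0 pred=N actual=T -> ctr[0]=2
Ev 12: PC=4 idx=0 pred=T actual=T -> ctr[0]=3
Ev 13: PC=4 idx=0 pred=T actual=T -> ctr[0]=3
Ev 14: PC=3 idx=1 pred=T actual=N -> ctr[1]=2

Answer: 3 2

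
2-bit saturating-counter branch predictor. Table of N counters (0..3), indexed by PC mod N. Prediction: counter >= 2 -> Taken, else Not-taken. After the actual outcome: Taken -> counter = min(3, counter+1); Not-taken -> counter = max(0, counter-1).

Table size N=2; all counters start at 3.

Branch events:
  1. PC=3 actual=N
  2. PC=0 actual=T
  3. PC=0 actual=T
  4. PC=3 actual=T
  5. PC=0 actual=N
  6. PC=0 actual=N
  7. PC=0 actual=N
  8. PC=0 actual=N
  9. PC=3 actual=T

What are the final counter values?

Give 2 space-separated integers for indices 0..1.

Ev 1: PC=3 idx=1 pred=T actual=N -> ctr[1]=2
Ev 2: PC=0 idx=0 pred=T actual=T -> ctr[0]=3
Ev 3: PC=0 idx=0 pred=T actual=T -> ctr[0]=3
Ev 4: PC=3 idx=1 pred=T actual=T -> ctr[1]=3
Ev 5: PC=0 idx=0 pred=T actual=N -> ctr[0]=2
Ev 6: PC=0 idx=0 pred=T actual=N -> ctr[0]=1
Ev 7: PC=0 idx=0 pred=N actual=N -> ctr[0]=0
Ev 8: PC=0 idx=0 pred=N actual=N -> ctr[0]=0
Ev 9: PC=3 idx=1 pred=T actual=T -> ctr[1]=3

Answer: 0 3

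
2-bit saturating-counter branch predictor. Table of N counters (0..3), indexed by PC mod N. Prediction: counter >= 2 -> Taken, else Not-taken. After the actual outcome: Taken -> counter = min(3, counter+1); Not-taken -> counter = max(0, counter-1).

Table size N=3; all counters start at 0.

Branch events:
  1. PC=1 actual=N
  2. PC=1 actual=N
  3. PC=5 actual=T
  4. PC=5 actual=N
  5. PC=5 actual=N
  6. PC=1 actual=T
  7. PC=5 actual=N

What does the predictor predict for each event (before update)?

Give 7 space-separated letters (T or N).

Answer: N N N N N N N

Derivation:
Ev 1: PC=1 idx=1 pred=N actual=N -> ctr[1]=0
Ev 2: PC=1 idx=1 pred=N actual=N -> ctr[1]=0
Ev 3: PC=5 idx=2 pred=N actual=T -> ctr[2]=1
Ev 4: PC=5 idx=2 pred=N actual=N -> ctr[2]=0
Ev 5: PC=5 idx=2 pred=N actual=N -> ctr[2]=0
Ev 6: PC=1 idx=1 pred=N actual=T -> ctr[1]=1
Ev 7: PC=5 idx=2 pred=N actual=N -> ctr[2]=0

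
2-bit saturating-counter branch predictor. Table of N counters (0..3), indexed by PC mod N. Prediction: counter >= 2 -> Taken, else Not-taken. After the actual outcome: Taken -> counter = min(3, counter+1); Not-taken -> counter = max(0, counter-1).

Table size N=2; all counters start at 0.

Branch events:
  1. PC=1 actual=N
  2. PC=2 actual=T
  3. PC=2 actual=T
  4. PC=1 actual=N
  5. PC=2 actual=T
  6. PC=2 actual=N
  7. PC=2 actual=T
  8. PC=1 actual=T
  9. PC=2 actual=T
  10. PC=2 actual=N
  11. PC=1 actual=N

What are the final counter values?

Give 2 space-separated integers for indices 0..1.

Answer: 2 0

Derivation:
Ev 1: PC=1 idx=1 pred=N actual=N -> ctr[1]=0
Ev 2: PC=2 idx=0 pred=N actual=T -> ctr[0]=1
Ev 3: PC=2 idx=0 pred=N actual=T -> ctr[0]=2
Ev 4: PC=1 idx=1 pred=N actual=N -> ctr[1]=0
Ev 5: PC=2 idx=0 pred=T actual=T -> ctr[0]=3
Ev 6: PC=2 idx=0 pred=T actual=N -> ctr[0]=2
Ev 7: PC=2 idx=0 pred=T actual=T -> ctr[0]=3
Ev 8: PC=1 idx=1 pred=N actual=T -> ctr[1]=1
Ev 9: PC=2 idx=0 pred=T actual=T -> ctr[0]=3
Ev 10: PC=2 idx=0 pred=T actual=N -> ctr[0]=2
Ev 11: PC=1 idx=1 pred=N actual=N -> ctr[1]=0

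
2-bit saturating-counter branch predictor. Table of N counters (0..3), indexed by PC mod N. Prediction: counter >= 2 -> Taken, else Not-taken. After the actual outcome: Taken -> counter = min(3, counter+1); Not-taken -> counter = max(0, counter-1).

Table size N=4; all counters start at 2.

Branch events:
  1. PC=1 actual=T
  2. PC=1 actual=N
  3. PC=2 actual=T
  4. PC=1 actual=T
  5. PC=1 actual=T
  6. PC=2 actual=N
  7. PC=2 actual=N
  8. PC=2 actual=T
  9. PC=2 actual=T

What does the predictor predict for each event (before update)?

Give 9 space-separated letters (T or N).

Answer: T T T T T T T N T

Derivation:
Ev 1: PC=1 idx=1 pred=T actual=T -> ctr[1]=3
Ev 2: PC=1 idx=1 pred=T actual=N -> ctr[1]=2
Ev 3: PC=2 idx=2 pred=T actual=T -> ctr[2]=3
Ev 4: PC=1 idx=1 pred=T actual=T -> ctr[1]=3
Ev 5: PC=1 idx=1 pred=T actual=T -> ctr[1]=3
Ev 6: PC=2 idx=2 pred=T actual=N -> ctr[2]=2
Ev 7: PC=2 idx=2 pred=T actual=N -> ctr[2]=1
Ev 8: PC=2 idx=2 pred=N actual=T -> ctr[2]=2
Ev 9: PC=2 idx=2 pred=T actual=T -> ctr[2]=3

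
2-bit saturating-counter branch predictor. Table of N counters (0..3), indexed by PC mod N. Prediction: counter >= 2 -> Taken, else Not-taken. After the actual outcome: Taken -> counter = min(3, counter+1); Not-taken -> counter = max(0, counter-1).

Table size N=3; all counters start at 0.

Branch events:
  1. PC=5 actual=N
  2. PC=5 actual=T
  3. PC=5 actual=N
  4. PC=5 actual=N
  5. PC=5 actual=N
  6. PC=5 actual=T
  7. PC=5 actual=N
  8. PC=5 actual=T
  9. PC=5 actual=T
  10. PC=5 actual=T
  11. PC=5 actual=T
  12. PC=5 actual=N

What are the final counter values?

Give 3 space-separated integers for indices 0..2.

Answer: 0 0 2

Derivation:
Ev 1: PC=5 idx=2 pred=N actual=N -> ctr[2]=0
Ev 2: PC=5 idx=2 pred=N actual=T -> ctr[2]=1
Ev 3: PC=5 idx=2 pred=N actual=N -> ctr[2]=0
Ev 4: PC=5 idx=2 pred=N actual=N -> ctr[2]=0
Ev 5: PC=5 idx=2 pred=N actual=N -> ctr[2]=0
Ev 6: PC=5 idx=2 pred=N actual=T -> ctr[2]=1
Ev 7: PC=5 idx=2 pred=N actual=N -> ctr[2]=0
Ev 8: PC=5 idx=2 pred=N actual=T -> ctr[2]=1
Ev 9: PC=5 idx=2 pred=N actual=T -> ctr[2]=2
Ev 10: PC=5 idx=2 pred=T actual=T -> ctr[2]=3
Ev 11: PC=5 idx=2 pred=T actual=T -> ctr[2]=3
Ev 12: PC=5 idx=2 pred=T actual=N -> ctr[2]=2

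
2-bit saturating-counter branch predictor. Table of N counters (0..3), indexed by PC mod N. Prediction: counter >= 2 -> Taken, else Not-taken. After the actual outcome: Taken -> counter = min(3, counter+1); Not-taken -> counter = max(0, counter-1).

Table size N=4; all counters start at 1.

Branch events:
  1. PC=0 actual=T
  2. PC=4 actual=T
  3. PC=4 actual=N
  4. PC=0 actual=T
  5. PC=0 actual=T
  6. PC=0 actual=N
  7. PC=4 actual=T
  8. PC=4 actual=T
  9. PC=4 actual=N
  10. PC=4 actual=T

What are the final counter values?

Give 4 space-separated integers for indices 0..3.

Ev 1: PC=0 idx=0 pred=N actual=T -> ctr[0]=2
Ev 2: PC=4 idx=0 pred=T actual=T -> ctr[0]=3
Ev 3: PC=4 idx=0 pred=T actual=N -> ctr[0]=2
Ev 4: PC=0 idx=0 pred=T actual=T -> ctr[0]=3
Ev 5: PC=0 idx=0 pred=T actual=T -> ctr[0]=3
Ev 6: PC=0 idx=0 pred=T actual=N -> ctr[0]=2
Ev 7: PC=4 idx=0 pred=T actual=T -> ctr[0]=3
Ev 8: PC=4 idx=0 pred=T actual=T -> ctr[0]=3
Ev 9: PC=4 idx=0 pred=T actual=N -> ctr[0]=2
Ev 10: PC=4 idx=0 pred=T actual=T -> ctr[0]=3

Answer: 3 1 1 1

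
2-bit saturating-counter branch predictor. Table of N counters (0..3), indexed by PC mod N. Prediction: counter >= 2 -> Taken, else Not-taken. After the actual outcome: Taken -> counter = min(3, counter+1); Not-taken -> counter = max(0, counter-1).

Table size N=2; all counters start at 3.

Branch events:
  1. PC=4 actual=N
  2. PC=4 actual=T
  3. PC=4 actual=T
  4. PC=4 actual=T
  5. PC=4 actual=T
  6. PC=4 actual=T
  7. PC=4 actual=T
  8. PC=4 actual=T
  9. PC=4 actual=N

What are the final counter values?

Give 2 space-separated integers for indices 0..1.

Ev 1: PC=4 idx=0 pred=T actual=N -> ctr[0]=2
Ev 2: PC=4 idx=0 pred=T actual=T -> ctr[0]=3
Ev 3: PC=4 idx=0 pred=T actual=T -> ctr[0]=3
Ev 4: PC=4 idx=0 pred=T actual=T -> ctr[0]=3
Ev 5: PC=4 idx=0 pred=T actual=T -> ctr[0]=3
Ev 6: PC=4 idx=0 pred=T actual=T -> ctr[0]=3
Ev 7: PC=4 idx=0 pred=T actual=T -> ctr[0]=3
Ev 8: PC=4 idx=0 pred=T actual=T -> ctr[0]=3
Ev 9: PC=4 idx=0 pred=T actual=N -> ctr[0]=2

Answer: 2 3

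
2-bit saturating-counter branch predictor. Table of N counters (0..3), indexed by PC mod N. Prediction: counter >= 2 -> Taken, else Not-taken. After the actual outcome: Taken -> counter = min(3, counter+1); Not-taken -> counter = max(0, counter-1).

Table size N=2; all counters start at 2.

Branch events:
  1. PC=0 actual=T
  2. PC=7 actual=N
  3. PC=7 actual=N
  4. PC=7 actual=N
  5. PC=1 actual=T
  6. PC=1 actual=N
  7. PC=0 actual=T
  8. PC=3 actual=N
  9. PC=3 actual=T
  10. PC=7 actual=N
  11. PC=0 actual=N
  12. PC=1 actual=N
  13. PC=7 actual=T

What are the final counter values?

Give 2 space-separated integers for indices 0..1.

Answer: 2 1

Derivation:
Ev 1: PC=0 idx=0 pred=T actual=T -> ctr[0]=3
Ev 2: PC=7 idx=1 pred=T actual=N -> ctr[1]=1
Ev 3: PC=7 idx=1 pred=N actual=N -> ctr[1]=0
Ev 4: PC=7 idx=1 pred=N actual=N -> ctr[1]=0
Ev 5: PC=1 idx=1 pred=N actual=T -> ctr[1]=1
Ev 6: PC=1 idx=1 pred=N actual=N -> ctr[1]=0
Ev 7: PC=0 idx=0 pred=T actual=T -> ctr[0]=3
Ev 8: PC=3 idx=1 pred=N actual=N -> ctr[1]=0
Ev 9: PC=3 idx=1 pred=N actual=T -> ctr[1]=1
Ev 10: PC=7 idx=1 pred=N actual=N -> ctr[1]=0
Ev 11: PC=0 idx=0 pred=T actual=N -> ctr[0]=2
Ev 12: PC=1 idx=1 pred=N actual=N -> ctr[1]=0
Ev 13: PC=7 idx=1 pred=N actual=T -> ctr[1]=1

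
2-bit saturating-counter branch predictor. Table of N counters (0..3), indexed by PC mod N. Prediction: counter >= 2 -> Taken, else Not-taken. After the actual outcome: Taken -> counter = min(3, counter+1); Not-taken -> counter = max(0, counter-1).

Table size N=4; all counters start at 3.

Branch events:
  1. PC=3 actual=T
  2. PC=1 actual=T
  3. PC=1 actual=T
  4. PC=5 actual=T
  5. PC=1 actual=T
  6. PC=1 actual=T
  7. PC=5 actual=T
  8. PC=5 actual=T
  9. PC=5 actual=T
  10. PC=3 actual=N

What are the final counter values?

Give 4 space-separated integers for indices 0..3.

Answer: 3 3 3 2

Derivation:
Ev 1: PC=3 idx=3 pred=T actual=T -> ctr[3]=3
Ev 2: PC=1 idx=1 pred=T actual=T -> ctr[1]=3
Ev 3: PC=1 idx=1 pred=T actual=T -> ctr[1]=3
Ev 4: PC=5 idx=1 pred=T actual=T -> ctr[1]=3
Ev 5: PC=1 idx=1 pred=T actual=T -> ctr[1]=3
Ev 6: PC=1 idx=1 pred=T actual=T -> ctr[1]=3
Ev 7: PC=5 idx=1 pred=T actual=T -> ctr[1]=3
Ev 8: PC=5 idx=1 pred=T actual=T -> ctr[1]=3
Ev 9: PC=5 idx=1 pred=T actual=T -> ctr[1]=3
Ev 10: PC=3 idx=3 pred=T actual=N -> ctr[3]=2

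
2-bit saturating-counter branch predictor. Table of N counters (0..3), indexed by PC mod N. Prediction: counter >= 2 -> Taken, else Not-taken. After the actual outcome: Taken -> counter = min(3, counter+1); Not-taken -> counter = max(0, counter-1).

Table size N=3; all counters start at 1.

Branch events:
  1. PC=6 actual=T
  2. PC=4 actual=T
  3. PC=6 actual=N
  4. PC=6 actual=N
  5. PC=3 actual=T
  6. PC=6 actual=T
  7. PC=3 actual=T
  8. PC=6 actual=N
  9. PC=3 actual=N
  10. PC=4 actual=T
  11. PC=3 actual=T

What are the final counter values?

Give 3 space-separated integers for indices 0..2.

Answer: 2 3 1

Derivation:
Ev 1: PC=6 idx=0 pred=N actual=T -> ctr[0]=2
Ev 2: PC=4 idx=1 pred=N actual=T -> ctr[1]=2
Ev 3: PC=6 idx=0 pred=T actual=N -> ctr[0]=1
Ev 4: PC=6 idx=0 pred=N actual=N -> ctr[0]=0
Ev 5: PC=3 idx=0 pred=N actual=T -> ctr[0]=1
Ev 6: PC=6 idx=0 pred=N actual=T -> ctr[0]=2
Ev 7: PC=3 idx=0 pred=T actual=T -> ctr[0]=3
Ev 8: PC=6 idx=0 pred=T actual=N -> ctr[0]=2
Ev 9: PC=3 idx=0 pred=T actual=N -> ctr[0]=1
Ev 10: PC=4 idx=1 pred=T actual=T -> ctr[1]=3
Ev 11: PC=3 idx=0 pred=N actual=T -> ctr[0]=2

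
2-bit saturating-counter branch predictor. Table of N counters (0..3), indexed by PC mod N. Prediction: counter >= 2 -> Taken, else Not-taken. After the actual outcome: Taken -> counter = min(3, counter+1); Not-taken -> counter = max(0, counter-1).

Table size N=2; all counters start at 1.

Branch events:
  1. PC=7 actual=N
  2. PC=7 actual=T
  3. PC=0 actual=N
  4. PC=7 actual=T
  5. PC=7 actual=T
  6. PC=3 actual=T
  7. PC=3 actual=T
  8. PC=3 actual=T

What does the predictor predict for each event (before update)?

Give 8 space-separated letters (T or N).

Answer: N N N N T T T T

Derivation:
Ev 1: PC=7 idx=1 pred=N actual=N -> ctr[1]=0
Ev 2: PC=7 idx=1 pred=N actual=T -> ctr[1]=1
Ev 3: PC=0 idx=0 pred=N actual=N -> ctr[0]=0
Ev 4: PC=7 idx=1 pred=N actual=T -> ctr[1]=2
Ev 5: PC=7 idx=1 pred=T actual=T -> ctr[1]=3
Ev 6: PC=3 idx=1 pred=T actual=T -> ctr[1]=3
Ev 7: PC=3 idx=1 pred=T actual=T -> ctr[1]=3
Ev 8: PC=3 idx=1 pred=T actual=T -> ctr[1]=3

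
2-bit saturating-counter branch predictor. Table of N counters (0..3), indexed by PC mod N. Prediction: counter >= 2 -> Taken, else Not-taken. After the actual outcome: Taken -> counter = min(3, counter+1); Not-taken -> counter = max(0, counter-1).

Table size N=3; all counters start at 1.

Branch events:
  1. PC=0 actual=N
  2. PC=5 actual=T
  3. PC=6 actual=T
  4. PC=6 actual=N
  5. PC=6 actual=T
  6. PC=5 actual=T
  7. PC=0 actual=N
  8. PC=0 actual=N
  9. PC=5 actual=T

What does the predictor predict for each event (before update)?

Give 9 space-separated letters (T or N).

Answer: N N N N N T N N T

Derivation:
Ev 1: PC=0 idx=0 pred=N actual=N -> ctr[0]=0
Ev 2: PC=5 idx=2 pred=N actual=T -> ctr[2]=2
Ev 3: PC=6 idx=0 pred=N actual=T -> ctr[0]=1
Ev 4: PC=6 idx=0 pred=N actual=N -> ctr[0]=0
Ev 5: PC=6 idx=0 pred=N actual=T -> ctr[0]=1
Ev 6: PC=5 idx=2 pred=T actual=T -> ctr[2]=3
Ev 7: PC=0 idx=0 pred=N actual=N -> ctr[0]=0
Ev 8: PC=0 idx=0 pred=N actual=N -> ctr[0]=0
Ev 9: PC=5 idx=2 pred=T actual=T -> ctr[2]=3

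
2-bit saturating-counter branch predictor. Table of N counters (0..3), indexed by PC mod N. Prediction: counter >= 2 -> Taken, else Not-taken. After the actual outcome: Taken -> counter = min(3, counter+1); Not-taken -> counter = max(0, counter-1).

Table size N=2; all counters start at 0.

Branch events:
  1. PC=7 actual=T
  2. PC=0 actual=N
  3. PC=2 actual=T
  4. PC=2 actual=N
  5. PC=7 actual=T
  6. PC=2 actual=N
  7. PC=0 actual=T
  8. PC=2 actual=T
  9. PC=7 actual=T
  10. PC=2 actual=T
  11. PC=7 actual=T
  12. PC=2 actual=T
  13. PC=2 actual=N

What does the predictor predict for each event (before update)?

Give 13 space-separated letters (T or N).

Answer: N N N N N N N N T T T T T

Derivation:
Ev 1: PC=7 idx=1 pred=N actual=T -> ctr[1]=1
Ev 2: PC=0 idx=0 pred=N actual=N -> ctr[0]=0
Ev 3: PC=2 idx=0 pred=N actual=T -> ctr[0]=1
Ev 4: PC=2 idx=0 pred=N actual=N -> ctr[0]=0
Ev 5: PC=7 idx=1 pred=N actual=T -> ctr[1]=2
Ev 6: PC=2 idx=0 pred=N actual=N -> ctr[0]=0
Ev 7: PC=0 idx=0 pred=N actual=T -> ctr[0]=1
Ev 8: PC=2 idx=0 pred=N actual=T -> ctr[0]=2
Ev 9: PC=7 idx=1 pred=T actual=T -> ctr[1]=3
Ev 10: PC=2 idx=0 pred=T actual=T -> ctr[0]=3
Ev 11: PC=7 idx=1 pred=T actual=T -> ctr[1]=3
Ev 12: PC=2 idx=0 pred=T actual=T -> ctr[0]=3
Ev 13: PC=2 idx=0 pred=T actual=N -> ctr[0]=2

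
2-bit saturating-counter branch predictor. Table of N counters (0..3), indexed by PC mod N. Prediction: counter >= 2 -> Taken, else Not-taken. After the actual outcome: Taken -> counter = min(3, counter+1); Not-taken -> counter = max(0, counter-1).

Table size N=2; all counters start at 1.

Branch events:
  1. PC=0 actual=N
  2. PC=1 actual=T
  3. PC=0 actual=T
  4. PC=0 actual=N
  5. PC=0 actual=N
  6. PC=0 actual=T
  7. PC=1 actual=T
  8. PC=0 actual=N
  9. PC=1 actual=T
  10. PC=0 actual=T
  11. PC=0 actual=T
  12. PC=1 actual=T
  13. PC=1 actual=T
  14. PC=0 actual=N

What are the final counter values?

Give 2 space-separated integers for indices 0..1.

Answer: 1 3

Derivation:
Ev 1: PC=0 idx=0 pred=N actual=N -> ctr[0]=0
Ev 2: PC=1 idx=1 pred=N actual=T -> ctr[1]=2
Ev 3: PC=0 idx=0 pred=N actual=T -> ctr[0]=1
Ev 4: PC=0 idx=0 pred=N actual=N -> ctr[0]=0
Ev 5: PC=0 idx=0 pred=N actual=N -> ctr[0]=0
Ev 6: PC=0 idx=0 pred=N actual=T -> ctr[0]=1
Ev 7: PC=1 idx=1 pred=T actual=T -> ctr[1]=3
Ev 8: PC=0 idx=0 pred=N actual=N -> ctr[0]=0
Ev 9: PC=1 idx=1 pred=T actual=T -> ctr[1]=3
Ev 10: PC=0 idx=0 pred=N actual=T -> ctr[0]=1
Ev 11: PC=0 idx=0 pred=N actual=T -> ctr[0]=2
Ev 12: PC=1 idx=1 pred=T actual=T -> ctr[1]=3
Ev 13: PC=1 idx=1 pred=T actual=T -> ctr[1]=3
Ev 14: PC=0 idx=0 pred=T actual=N -> ctr[0]=1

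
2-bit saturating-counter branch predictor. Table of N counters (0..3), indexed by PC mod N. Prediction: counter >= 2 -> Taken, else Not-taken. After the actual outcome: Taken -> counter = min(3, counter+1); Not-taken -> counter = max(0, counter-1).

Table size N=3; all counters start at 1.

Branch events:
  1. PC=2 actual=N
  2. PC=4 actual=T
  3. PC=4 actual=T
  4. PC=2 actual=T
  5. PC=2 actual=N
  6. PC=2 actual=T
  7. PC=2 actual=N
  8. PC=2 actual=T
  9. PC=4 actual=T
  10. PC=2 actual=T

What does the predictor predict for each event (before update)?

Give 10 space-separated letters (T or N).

Answer: N N T N N N N N T N

Derivation:
Ev 1: PC=2 idx=2 pred=N actual=N -> ctr[2]=0
Ev 2: PC=4 idx=1 pred=N actual=T -> ctr[1]=2
Ev 3: PC=4 idx=1 pred=T actual=T -> ctr[1]=3
Ev 4: PC=2 idx=2 pred=N actual=T -> ctr[2]=1
Ev 5: PC=2 idx=2 pred=N actual=N -> ctr[2]=0
Ev 6: PC=2 idx=2 pred=N actual=T -> ctr[2]=1
Ev 7: PC=2 idx=2 pred=N actual=N -> ctr[2]=0
Ev 8: PC=2 idx=2 pred=N actual=T -> ctr[2]=1
Ev 9: PC=4 idx=1 pred=T actual=T -> ctr[1]=3
Ev 10: PC=2 idx=2 pred=N actual=T -> ctr[2]=2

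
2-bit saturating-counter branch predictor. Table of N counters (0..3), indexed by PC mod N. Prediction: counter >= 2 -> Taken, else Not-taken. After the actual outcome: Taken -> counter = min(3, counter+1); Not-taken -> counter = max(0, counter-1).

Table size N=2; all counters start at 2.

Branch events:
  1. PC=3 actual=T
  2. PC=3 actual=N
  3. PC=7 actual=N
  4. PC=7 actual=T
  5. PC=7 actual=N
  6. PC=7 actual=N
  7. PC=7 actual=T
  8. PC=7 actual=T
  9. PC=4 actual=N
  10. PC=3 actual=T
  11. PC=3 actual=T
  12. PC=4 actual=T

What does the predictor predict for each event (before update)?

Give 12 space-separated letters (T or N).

Answer: T T T N T N N N T T T N

Derivation:
Ev 1: PC=3 idx=1 pred=T actual=T -> ctr[1]=3
Ev 2: PC=3 idx=1 pred=T actual=N -> ctr[1]=2
Ev 3: PC=7 idx=1 pred=T actual=N -> ctr[1]=1
Ev 4: PC=7 idx=1 pred=N actual=T -> ctr[1]=2
Ev 5: PC=7 idx=1 pred=T actual=N -> ctr[1]=1
Ev 6: PC=7 idx=1 pred=N actual=N -> ctr[1]=0
Ev 7: PC=7 idx=1 pred=N actual=T -> ctr[1]=1
Ev 8: PC=7 idx=1 pred=N actual=T -> ctr[1]=2
Ev 9: PC=4 idx=0 pred=T actual=N -> ctr[0]=1
Ev 10: PC=3 idx=1 pred=T actual=T -> ctr[1]=3
Ev 11: PC=3 idx=1 pred=T actual=T -> ctr[1]=3
Ev 12: PC=4 idx=0 pred=N actual=T -> ctr[0]=2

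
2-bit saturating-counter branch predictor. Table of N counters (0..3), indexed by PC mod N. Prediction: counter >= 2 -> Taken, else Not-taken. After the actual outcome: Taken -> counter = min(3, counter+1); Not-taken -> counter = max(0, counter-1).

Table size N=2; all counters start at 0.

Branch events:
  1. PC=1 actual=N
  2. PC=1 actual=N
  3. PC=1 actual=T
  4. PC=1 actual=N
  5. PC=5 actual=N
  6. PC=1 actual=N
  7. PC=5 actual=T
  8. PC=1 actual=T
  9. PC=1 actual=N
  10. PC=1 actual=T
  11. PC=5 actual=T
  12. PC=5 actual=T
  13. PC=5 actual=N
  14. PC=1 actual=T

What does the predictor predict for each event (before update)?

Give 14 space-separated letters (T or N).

Answer: N N N N N N N N T N T T T T

Derivation:
Ev 1: PC=1 idx=1 pred=N actual=N -> ctr[1]=0
Ev 2: PC=1 idx=1 pred=N actual=N -> ctr[1]=0
Ev 3: PC=1 idx=1 pred=N actual=T -> ctr[1]=1
Ev 4: PC=1 idx=1 pred=N actual=N -> ctr[1]=0
Ev 5: PC=5 idx=1 pred=N actual=N -> ctr[1]=0
Ev 6: PC=1 idx=1 pred=N actual=N -> ctr[1]=0
Ev 7: PC=5 idx=1 pred=N actual=T -> ctr[1]=1
Ev 8: PC=1 idx=1 pred=N actual=T -> ctr[1]=2
Ev 9: PC=1 idx=1 pred=T actual=N -> ctr[1]=1
Ev 10: PC=1 idx=1 pred=N actual=T -> ctr[1]=2
Ev 11: PC=5 idx=1 pred=T actual=T -> ctr[1]=3
Ev 12: PC=5 idx=1 pred=T actual=T -> ctr[1]=3
Ev 13: PC=5 idx=1 pred=T actual=N -> ctr[1]=2
Ev 14: PC=1 idx=1 pred=T actual=T -> ctr[1]=3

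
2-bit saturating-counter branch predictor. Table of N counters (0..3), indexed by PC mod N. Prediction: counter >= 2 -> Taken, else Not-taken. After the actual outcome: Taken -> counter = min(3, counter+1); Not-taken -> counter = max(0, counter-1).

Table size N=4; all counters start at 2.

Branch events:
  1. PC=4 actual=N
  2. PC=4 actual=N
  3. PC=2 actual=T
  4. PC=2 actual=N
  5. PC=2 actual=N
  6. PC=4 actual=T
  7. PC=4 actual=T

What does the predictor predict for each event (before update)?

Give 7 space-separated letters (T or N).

Answer: T N T T T N N

Derivation:
Ev 1: PC=4 idx=0 pred=T actual=N -> ctr[0]=1
Ev 2: PC=4 idx=0 pred=N actual=N -> ctr[0]=0
Ev 3: PC=2 idx=2 pred=T actual=T -> ctr[2]=3
Ev 4: PC=2 idx=2 pred=T actual=N -> ctr[2]=2
Ev 5: PC=2 idx=2 pred=T actual=N -> ctr[2]=1
Ev 6: PC=4 idx=0 pred=N actual=T -> ctr[0]=1
Ev 7: PC=4 idx=0 pred=N actual=T -> ctr[0]=2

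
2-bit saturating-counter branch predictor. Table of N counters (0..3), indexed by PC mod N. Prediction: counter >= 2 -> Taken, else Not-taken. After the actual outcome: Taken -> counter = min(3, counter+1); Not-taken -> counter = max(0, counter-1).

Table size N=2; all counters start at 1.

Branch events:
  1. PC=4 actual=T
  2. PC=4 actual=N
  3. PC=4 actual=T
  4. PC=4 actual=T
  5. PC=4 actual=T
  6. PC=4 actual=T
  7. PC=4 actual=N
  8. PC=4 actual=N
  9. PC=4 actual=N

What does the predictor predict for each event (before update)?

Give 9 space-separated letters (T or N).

Ev 1: PC=4 idx=0 pred=N actual=T -> ctr[0]=2
Ev 2: PC=4 idx=0 pred=T actual=N -> ctr[0]=1
Ev 3: PC=4 idx=0 pred=N actual=T -> ctr[0]=2
Ev 4: PC=4 idx=0 pred=T actual=T -> ctr[0]=3
Ev 5: PC=4 idx=0 pred=T actual=T -> ctr[0]=3
Ev 6: PC=4 idx=0 pred=T actual=T -> ctr[0]=3
Ev 7: PC=4 idx=0 pred=T actual=N -> ctr[0]=2
Ev 8: PC=4 idx=0 pred=T actual=N -> ctr[0]=1
Ev 9: PC=4 idx=0 pred=N actual=N -> ctr[0]=0

Answer: N T N T T T T T N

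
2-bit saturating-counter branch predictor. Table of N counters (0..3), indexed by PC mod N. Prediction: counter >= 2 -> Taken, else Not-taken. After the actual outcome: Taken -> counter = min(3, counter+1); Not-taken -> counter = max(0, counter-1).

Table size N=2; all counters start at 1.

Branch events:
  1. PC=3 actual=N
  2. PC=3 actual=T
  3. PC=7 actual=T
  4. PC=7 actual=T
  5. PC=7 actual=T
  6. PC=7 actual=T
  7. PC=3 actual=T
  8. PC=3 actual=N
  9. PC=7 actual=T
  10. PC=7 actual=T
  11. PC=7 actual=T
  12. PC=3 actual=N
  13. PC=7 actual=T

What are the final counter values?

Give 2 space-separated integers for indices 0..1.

Ev 1: PC=3 idx=1 pred=N actual=N -> ctr[1]=0
Ev 2: PC=3 idx=1 pred=N actual=T -> ctr[1]=1
Ev 3: PC=7 idx=1 pred=N actual=T -> ctr[1]=2
Ev 4: PC=7 idx=1 pred=T actual=T -> ctr[1]=3
Ev 5: PC=7 idx=1 pred=T actual=T -> ctr[1]=3
Ev 6: PC=7 idx=1 pred=T actual=T -> ctr[1]=3
Ev 7: PC=3 idx=1 pred=T actual=T -> ctr[1]=3
Ev 8: PC=3 idx=1 pred=T actual=N -> ctr[1]=2
Ev 9: PC=7 idx=1 pred=T actual=T -> ctr[1]=3
Ev 10: PC=7 idx=1 pred=T actual=T -> ctr[1]=3
Ev 11: PC=7 idx=1 pred=T actual=T -> ctr[1]=3
Ev 12: PC=3 idx=1 pred=T actual=N -> ctr[1]=2
Ev 13: PC=7 idx=1 pred=T actual=T -> ctr[1]=3

Answer: 1 3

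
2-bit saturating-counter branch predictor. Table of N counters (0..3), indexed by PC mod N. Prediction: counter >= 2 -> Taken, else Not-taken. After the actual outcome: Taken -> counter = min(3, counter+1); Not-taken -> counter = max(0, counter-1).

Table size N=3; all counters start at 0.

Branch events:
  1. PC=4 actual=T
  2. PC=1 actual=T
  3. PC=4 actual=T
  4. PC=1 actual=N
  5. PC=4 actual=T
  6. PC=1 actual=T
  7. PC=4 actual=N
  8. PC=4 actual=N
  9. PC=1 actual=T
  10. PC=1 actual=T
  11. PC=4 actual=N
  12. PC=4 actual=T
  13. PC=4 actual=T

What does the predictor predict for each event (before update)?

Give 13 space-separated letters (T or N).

Ev 1: PC=4 idx=1 pred=N actual=T -> ctr[1]=1
Ev 2: PC=1 idx=1 pred=N actual=T -> ctr[1]=2
Ev 3: PC=4 idx=1 pred=T actual=T -> ctr[1]=3
Ev 4: PC=1 idx=1 pred=T actual=N -> ctr[1]=2
Ev 5: PC=4 idx=1 pred=T actual=T -> ctr[1]=3
Ev 6: PC=1 idx=1 pred=T actual=T -> ctr[1]=3
Ev 7: PC=4 idx=1 pred=T actual=N -> ctr[1]=2
Ev 8: PC=4 idx=1 pred=T actual=N -> ctr[1]=1
Ev 9: PC=1 idx=1 pred=N actual=T -> ctr[1]=2
Ev 10: PC=1 idx=1 pred=T actual=T -> ctr[1]=3
Ev 11: PC=4 idx=1 pred=T actual=N -> ctr[1]=2
Ev 12: PC=4 idx=1 pred=T actual=T -> ctr[1]=3
Ev 13: PC=4 idx=1 pred=T actual=T -> ctr[1]=3

Answer: N N T T T T T T N T T T T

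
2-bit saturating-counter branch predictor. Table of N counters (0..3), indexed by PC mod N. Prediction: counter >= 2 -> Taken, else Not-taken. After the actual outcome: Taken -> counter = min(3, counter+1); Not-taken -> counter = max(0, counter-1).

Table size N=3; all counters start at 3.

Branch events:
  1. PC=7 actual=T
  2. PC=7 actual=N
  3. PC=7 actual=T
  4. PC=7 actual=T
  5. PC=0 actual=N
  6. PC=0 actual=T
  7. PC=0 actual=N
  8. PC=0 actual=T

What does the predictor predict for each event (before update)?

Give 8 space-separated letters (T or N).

Ev 1: PC=7 idx=1 pred=T actual=T -> ctr[1]=3
Ev 2: PC=7 idx=1 pred=T actual=N -> ctr[1]=2
Ev 3: PC=7 idx=1 pred=T actual=T -> ctr[1]=3
Ev 4: PC=7 idx=1 pred=T actual=T -> ctr[1]=3
Ev 5: PC=0 idx=0 pred=T actual=N -> ctr[0]=2
Ev 6: PC=0 idx=0 pred=T actual=T -> ctr[0]=3
Ev 7: PC=0 idx=0 pred=T actual=N -> ctr[0]=2
Ev 8: PC=0 idx=0 pred=T actual=T -> ctr[0]=3

Answer: T T T T T T T T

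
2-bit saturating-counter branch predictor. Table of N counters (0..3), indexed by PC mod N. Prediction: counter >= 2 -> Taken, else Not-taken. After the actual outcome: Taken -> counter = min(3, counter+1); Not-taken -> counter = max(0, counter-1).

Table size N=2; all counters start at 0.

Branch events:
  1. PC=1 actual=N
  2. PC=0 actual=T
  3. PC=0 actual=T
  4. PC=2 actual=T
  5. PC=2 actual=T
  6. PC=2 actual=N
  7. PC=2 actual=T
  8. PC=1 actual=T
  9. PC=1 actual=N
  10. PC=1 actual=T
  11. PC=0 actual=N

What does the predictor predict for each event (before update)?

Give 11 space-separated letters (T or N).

Answer: N N N T T T T N N N T

Derivation:
Ev 1: PC=1 idx=1 pred=N actual=N -> ctr[1]=0
Ev 2: PC=0 idx=0 pred=N actual=T -> ctr[0]=1
Ev 3: PC=0 idx=0 pred=N actual=T -> ctr[0]=2
Ev 4: PC=2 idx=0 pred=T actual=T -> ctr[0]=3
Ev 5: PC=2 idx=0 pred=T actual=T -> ctr[0]=3
Ev 6: PC=2 idx=0 pred=T actual=N -> ctr[0]=2
Ev 7: PC=2 idx=0 pred=T actual=T -> ctr[0]=3
Ev 8: PC=1 idx=1 pred=N actual=T -> ctr[1]=1
Ev 9: PC=1 idx=1 pred=N actual=N -> ctr[1]=0
Ev 10: PC=1 idx=1 pred=N actual=T -> ctr[1]=1
Ev 11: PC=0 idx=0 pred=T actual=N -> ctr[0]=2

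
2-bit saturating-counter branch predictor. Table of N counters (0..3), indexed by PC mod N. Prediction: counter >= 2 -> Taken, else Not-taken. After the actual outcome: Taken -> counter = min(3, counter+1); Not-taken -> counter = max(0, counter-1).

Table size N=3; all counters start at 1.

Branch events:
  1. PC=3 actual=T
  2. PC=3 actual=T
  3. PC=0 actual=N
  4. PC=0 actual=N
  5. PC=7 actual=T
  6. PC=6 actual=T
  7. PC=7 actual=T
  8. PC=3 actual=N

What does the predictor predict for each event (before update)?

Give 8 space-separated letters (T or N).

Ev 1: PC=3 idx=0 pred=N actual=T -> ctr[0]=2
Ev 2: PC=3 idx=0 pred=T actual=T -> ctr[0]=3
Ev 3: PC=0 idx=0 pred=T actual=N -> ctr[0]=2
Ev 4: PC=0 idx=0 pred=T actual=N -> ctr[0]=1
Ev 5: PC=7 idx=1 pred=N actual=T -> ctr[1]=2
Ev 6: PC=6 idx=0 pred=N actual=T -> ctr[0]=2
Ev 7: PC=7 idx=1 pred=T actual=T -> ctr[1]=3
Ev 8: PC=3 idx=0 pred=T actual=N -> ctr[0]=1

Answer: N T T T N N T T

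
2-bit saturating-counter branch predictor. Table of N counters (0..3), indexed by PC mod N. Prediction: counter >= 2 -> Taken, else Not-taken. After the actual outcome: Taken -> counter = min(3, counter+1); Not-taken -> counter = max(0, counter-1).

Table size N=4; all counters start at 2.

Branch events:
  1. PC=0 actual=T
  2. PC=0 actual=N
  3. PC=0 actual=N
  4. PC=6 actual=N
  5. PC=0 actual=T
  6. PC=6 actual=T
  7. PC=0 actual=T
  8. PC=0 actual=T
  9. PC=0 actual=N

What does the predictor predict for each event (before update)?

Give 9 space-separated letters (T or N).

Answer: T T T T N N T T T

Derivation:
Ev 1: PC=0 idx=0 pred=T actual=T -> ctr[0]=3
Ev 2: PC=0 idx=0 pred=T actual=N -> ctr[0]=2
Ev 3: PC=0 idx=0 pred=T actual=N -> ctr[0]=1
Ev 4: PC=6 idx=2 pred=T actual=N -> ctr[2]=1
Ev 5: PC=0 idx=0 pred=N actual=T -> ctr[0]=2
Ev 6: PC=6 idx=2 pred=N actual=T -> ctr[2]=2
Ev 7: PC=0 idx=0 pred=T actual=T -> ctr[0]=3
Ev 8: PC=0 idx=0 pred=T actual=T -> ctr[0]=3
Ev 9: PC=0 idx=0 pred=T actual=N -> ctr[0]=2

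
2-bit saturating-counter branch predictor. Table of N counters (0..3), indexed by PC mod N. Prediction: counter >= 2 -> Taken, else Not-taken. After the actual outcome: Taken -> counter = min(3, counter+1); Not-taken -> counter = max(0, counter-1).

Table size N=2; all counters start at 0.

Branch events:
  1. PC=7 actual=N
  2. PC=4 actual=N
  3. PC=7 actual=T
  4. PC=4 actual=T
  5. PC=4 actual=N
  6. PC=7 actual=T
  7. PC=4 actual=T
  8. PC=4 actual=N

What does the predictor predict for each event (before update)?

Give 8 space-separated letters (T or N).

Answer: N N N N N N N N

Derivation:
Ev 1: PC=7 idx=1 pred=N actual=N -> ctr[1]=0
Ev 2: PC=4 idx=0 pred=N actual=N -> ctr[0]=0
Ev 3: PC=7 idx=1 pred=N actual=T -> ctr[1]=1
Ev 4: PC=4 idx=0 pred=N actual=T -> ctr[0]=1
Ev 5: PC=4 idx=0 pred=N actual=N -> ctr[0]=0
Ev 6: PC=7 idx=1 pred=N actual=T -> ctr[1]=2
Ev 7: PC=4 idx=0 pred=N actual=T -> ctr[0]=1
Ev 8: PC=4 idx=0 pred=N actual=N -> ctr[0]=0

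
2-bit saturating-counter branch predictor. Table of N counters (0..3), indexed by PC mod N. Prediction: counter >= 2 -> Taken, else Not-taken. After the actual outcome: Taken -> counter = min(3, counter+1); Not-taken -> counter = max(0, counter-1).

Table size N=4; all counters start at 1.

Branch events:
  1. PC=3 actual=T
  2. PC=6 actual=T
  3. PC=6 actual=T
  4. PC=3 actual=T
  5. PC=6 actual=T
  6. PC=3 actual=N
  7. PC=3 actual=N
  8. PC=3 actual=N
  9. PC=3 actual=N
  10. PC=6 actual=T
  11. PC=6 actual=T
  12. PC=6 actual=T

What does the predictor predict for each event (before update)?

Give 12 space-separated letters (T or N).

Answer: N N T T T T T N N T T T

Derivation:
Ev 1: PC=3 idx=3 pred=N actual=T -> ctr[3]=2
Ev 2: PC=6 idx=2 pred=N actual=T -> ctr[2]=2
Ev 3: PC=6 idx=2 pred=T actual=T -> ctr[2]=3
Ev 4: PC=3 idx=3 pred=T actual=T -> ctr[3]=3
Ev 5: PC=6 idx=2 pred=T actual=T -> ctr[2]=3
Ev 6: PC=3 idx=3 pred=T actual=N -> ctr[3]=2
Ev 7: PC=3 idx=3 pred=T actual=N -> ctr[3]=1
Ev 8: PC=3 idx=3 pred=N actual=N -> ctr[3]=0
Ev 9: PC=3 idx=3 pred=N actual=N -> ctr[3]=0
Ev 10: PC=6 idx=2 pred=T actual=T -> ctr[2]=3
Ev 11: PC=6 idx=2 pred=T actual=T -> ctr[2]=3
Ev 12: PC=6 idx=2 pred=T actual=T -> ctr[2]=3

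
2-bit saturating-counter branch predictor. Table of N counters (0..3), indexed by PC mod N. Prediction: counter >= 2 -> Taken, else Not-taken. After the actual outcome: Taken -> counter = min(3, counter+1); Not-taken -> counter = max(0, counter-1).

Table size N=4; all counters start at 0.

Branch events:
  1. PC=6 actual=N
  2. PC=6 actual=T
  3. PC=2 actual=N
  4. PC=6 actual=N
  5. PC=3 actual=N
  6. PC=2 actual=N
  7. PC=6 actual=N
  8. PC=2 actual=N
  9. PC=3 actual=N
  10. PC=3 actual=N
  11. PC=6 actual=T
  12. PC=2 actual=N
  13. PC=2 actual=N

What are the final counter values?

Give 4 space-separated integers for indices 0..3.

Ev 1: PC=6 idx=2 pred=N actual=N -> ctr[2]=0
Ev 2: PC=6 idx=2 pred=N actual=T -> ctr[2]=1
Ev 3: PC=2 idx=2 pred=N actual=N -> ctr[2]=0
Ev 4: PC=6 idx=2 pred=N actual=N -> ctr[2]=0
Ev 5: PC=3 idx=3 pred=N actual=N -> ctr[3]=0
Ev 6: PC=2 idx=2 pred=N actual=N -> ctr[2]=0
Ev 7: PC=6 idx=2 pred=N actual=N -> ctr[2]=0
Ev 8: PC=2 idx=2 pred=N actual=N -> ctr[2]=0
Ev 9: PC=3 idx=3 pred=N actual=N -> ctr[3]=0
Ev 10: PC=3 idx=3 pred=N actual=N -> ctr[3]=0
Ev 11: PC=6 idx=2 pred=N actual=T -> ctr[2]=1
Ev 12: PC=2 idx=2 pred=N actual=N -> ctr[2]=0
Ev 13: PC=2 idx=2 pred=N actual=N -> ctr[2]=0

Answer: 0 0 0 0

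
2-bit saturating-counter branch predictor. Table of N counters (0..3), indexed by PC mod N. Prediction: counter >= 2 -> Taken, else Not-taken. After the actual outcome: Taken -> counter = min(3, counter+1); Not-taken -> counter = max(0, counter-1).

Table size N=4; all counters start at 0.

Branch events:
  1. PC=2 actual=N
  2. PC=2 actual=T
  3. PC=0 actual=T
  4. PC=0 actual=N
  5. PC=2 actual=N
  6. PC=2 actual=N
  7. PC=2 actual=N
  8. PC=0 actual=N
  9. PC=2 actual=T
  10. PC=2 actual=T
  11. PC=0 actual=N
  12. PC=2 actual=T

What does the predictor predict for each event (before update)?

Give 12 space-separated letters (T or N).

Ev 1: PC=2 idx=2 pred=N actual=N -> ctr[2]=0
Ev 2: PC=2 idx=2 pred=N actual=T -> ctr[2]=1
Ev 3: PC=0 idx=0 pred=N actual=T -> ctr[0]=1
Ev 4: PC=0 idx=0 pred=N actual=N -> ctr[0]=0
Ev 5: PC=2 idx=2 pred=N actual=N -> ctr[2]=0
Ev 6: PC=2 idx=2 pred=N actual=N -> ctr[2]=0
Ev 7: PC=2 idx=2 pred=N actual=N -> ctr[2]=0
Ev 8: PC=0 idx=0 pred=N actual=N -> ctr[0]=0
Ev 9: PC=2 idx=2 pred=N actual=T -> ctr[2]=1
Ev 10: PC=2 idx=2 pred=N actual=T -> ctr[2]=2
Ev 11: PC=0 idx=0 pred=N actual=N -> ctr[0]=0
Ev 12: PC=2 idx=2 pred=T actual=T -> ctr[2]=3

Answer: N N N N N N N N N N N T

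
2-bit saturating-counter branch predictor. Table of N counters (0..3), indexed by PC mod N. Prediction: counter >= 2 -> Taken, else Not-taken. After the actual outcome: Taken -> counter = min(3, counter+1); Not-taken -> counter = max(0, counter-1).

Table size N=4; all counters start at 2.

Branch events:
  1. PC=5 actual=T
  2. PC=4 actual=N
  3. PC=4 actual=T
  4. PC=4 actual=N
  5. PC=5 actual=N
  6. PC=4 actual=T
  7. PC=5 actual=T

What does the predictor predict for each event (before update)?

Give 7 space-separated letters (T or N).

Answer: T T N T T N T

Derivation:
Ev 1: PC=5 idx=1 pred=T actual=T -> ctr[1]=3
Ev 2: PC=4 idx=0 pred=T actual=N -> ctr[0]=1
Ev 3: PC=4 idx=0 pred=N actual=T -> ctr[0]=2
Ev 4: PC=4 idx=0 pred=T actual=N -> ctr[0]=1
Ev 5: PC=5 idx=1 pred=T actual=N -> ctr[1]=2
Ev 6: PC=4 idx=0 pred=N actual=T -> ctr[0]=2
Ev 7: PC=5 idx=1 pred=T actual=T -> ctr[1]=3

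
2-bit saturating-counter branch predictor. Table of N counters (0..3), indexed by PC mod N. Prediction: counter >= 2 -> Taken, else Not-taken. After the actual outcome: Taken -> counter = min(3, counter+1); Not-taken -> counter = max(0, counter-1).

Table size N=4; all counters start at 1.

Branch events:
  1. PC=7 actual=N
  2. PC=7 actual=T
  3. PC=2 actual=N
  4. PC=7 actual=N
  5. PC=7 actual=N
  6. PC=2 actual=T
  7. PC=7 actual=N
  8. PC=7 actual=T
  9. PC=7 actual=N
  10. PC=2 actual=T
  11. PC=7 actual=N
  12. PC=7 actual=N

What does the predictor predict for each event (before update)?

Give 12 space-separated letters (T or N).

Answer: N N N N N N N N N N N N

Derivation:
Ev 1: PC=7 idx=3 pred=N actual=N -> ctr[3]=0
Ev 2: PC=7 idx=3 pred=N actual=T -> ctr[3]=1
Ev 3: PC=2 idx=2 pred=N actual=N -> ctr[2]=0
Ev 4: PC=7 idx=3 pred=N actual=N -> ctr[3]=0
Ev 5: PC=7 idx=3 pred=N actual=N -> ctr[3]=0
Ev 6: PC=2 idx=2 pred=N actual=T -> ctr[2]=1
Ev 7: PC=7 idx=3 pred=N actual=N -> ctr[3]=0
Ev 8: PC=7 idx=3 pred=N actual=T -> ctr[3]=1
Ev 9: PC=7 idx=3 pred=N actual=N -> ctr[3]=0
Ev 10: PC=2 idx=2 pred=N actual=T -> ctr[2]=2
Ev 11: PC=7 idx=3 pred=N actual=N -> ctr[3]=0
Ev 12: PC=7 idx=3 pred=N actual=N -> ctr[3]=0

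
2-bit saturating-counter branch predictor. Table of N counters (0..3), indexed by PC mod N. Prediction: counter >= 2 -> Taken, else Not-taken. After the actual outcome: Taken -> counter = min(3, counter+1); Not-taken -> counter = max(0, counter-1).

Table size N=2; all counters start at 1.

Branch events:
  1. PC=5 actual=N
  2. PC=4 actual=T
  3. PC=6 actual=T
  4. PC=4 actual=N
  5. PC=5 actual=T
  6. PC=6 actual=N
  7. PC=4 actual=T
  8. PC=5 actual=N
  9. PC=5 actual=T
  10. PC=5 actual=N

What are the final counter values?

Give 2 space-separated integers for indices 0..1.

Ev 1: PC=5 idx=1 pred=N actual=N -> ctr[1]=0
Ev 2: PC=4 idx=0 pred=N actual=T -> ctr[0]=2
Ev 3: PC=6 idx=0 pred=T actual=T -> ctr[0]=3
Ev 4: PC=4 idx=0 pred=T actual=N -> ctr[0]=2
Ev 5: PC=5 idx=1 pred=N actual=T -> ctr[1]=1
Ev 6: PC=6 idx=0 pred=T actual=N -> ctr[0]=1
Ev 7: PC=4 idx=0 pred=N actual=T -> ctr[0]=2
Ev 8: PC=5 idx=1 pred=N actual=N -> ctr[1]=0
Ev 9: PC=5 idx=1 pred=N actual=T -> ctr[1]=1
Ev 10: PC=5 idx=1 pred=N actual=N -> ctr[1]=0

Answer: 2 0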